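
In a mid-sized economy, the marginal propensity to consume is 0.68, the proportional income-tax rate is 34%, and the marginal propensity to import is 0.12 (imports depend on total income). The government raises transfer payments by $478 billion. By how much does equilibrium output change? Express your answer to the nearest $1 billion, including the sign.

The transfer change shifts disposable income by +$478 billion, so first-round consumption changes by c·ΔTR = 0.68 × (+$478 billion) = +$325.04 billion.
Expenditure multiplier = 1/(1 − c(1−t) + m) = 1/(1 − 0.68×0.66 + 0.12) = 1/0.6712 ≈ 1.49.
The transfer multiplier is c × k ≈ 1.013, so ΔY = k × (c·ΔTR) = (+$325.04 billion) / 0.6712 ≈ +$484 billion.

+$484 billion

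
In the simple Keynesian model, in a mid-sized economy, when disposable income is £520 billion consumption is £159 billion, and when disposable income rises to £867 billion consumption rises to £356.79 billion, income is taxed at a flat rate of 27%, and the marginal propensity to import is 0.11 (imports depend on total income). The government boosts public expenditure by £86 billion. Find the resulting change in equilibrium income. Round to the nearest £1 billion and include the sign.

+£124 billion

MPC = ΔC/ΔYd = (356.79 − 159)/(867 − 520) = 197.79/347 = 0.57.
Expenditure multiplier = 1/(1 − c(1−t) + m) = 1/(1 − 0.57×0.73 + 0.11) = 1/0.6939 ≈ 1.441.
ΔY = k × ΔG = (+£86 billion) / 0.6939 ≈ +£124 billion.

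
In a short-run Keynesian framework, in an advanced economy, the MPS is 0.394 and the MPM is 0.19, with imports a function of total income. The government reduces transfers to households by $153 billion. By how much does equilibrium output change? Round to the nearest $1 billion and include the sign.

MPC = 1 − MPS = 1 − 0.394 = 0.606.
The transfer change shifts disposable income by −$153 billion, so first-round consumption changes by c·ΔTR = 0.606 × (−$153 billion) = −$92.718 billion.
Expenditure multiplier = 1/(1 − c + m) = 1/(1 − 0.606 + 0.19) = 1/0.584 ≈ 1.712.
The transfer multiplier is c × k ≈ 1.038, so ΔY = k × (c·ΔTR) = (−$92.718 billion) / 0.584 ≈ −$159 billion.

−$159 billion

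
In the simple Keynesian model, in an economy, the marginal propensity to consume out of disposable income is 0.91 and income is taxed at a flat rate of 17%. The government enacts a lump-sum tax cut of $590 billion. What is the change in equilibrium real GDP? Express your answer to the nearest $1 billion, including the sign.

A lump-sum tax change of −$590 billion shifts disposable income by +$590 billion; first-round consumption changes by −c × ΔT = −0.91 × (−$590 billion) = +$536.9 billion.
Expenditure multiplier = 1/(1 − c(1−t)) = 1/(1 − 0.91×0.83) = 1/0.2447 ≈ 4.087.
The tax multiplier is −c × k ≈ −3.719, so ΔY = k × (−c·ΔT) = (+$536.9 billion) / 0.2447 ≈ +$2,194 billion.

+$2,194 billion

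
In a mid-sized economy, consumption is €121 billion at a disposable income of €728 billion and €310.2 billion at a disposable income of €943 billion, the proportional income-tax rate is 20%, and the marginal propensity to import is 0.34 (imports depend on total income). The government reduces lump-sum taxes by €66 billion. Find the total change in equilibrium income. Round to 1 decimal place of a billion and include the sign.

MPC = ΔC/ΔYd = (310.2 − 121)/(943 − 728) = 189.2/215 = 0.88.
A lump-sum tax change of −€66 billion shifts disposable income by +€66 billion; first-round consumption changes by −c × ΔT = −0.88 × (−€66 billion) = +€58.08 billion.
Expenditure multiplier = 1/(1 − c(1−t) + m) = 1/(1 − 0.88×0.8 + 0.34) = 1/0.636 ≈ 1.572.
The tax multiplier is −c × k ≈ −1.384, so ΔY = k × (−c·ΔT) = (+€58.08 billion) / 0.636 ≈ +€91.3 billion.

+€91.3 billion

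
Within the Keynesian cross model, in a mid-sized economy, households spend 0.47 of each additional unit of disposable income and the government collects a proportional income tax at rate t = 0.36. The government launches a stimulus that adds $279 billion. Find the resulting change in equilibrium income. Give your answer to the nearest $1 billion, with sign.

+$399 billion

Expenditure multiplier = 1/(1 − c(1−t)) = 1/(1 − 0.47×0.64) = 1/0.6992 ≈ 1.43.
ΔY = k × ΔG = (+$279 billion) / 0.6992 ≈ +$399 billion.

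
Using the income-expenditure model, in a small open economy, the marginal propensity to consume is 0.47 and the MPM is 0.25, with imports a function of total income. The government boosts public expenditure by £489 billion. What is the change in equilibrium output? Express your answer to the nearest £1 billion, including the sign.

Spending multiplier = 1/(1 − c + m) = 1/(1 − 0.47 + 0.25) = 1/0.78 ≈ 1.282.
ΔY = k × ΔG = (+£489 billion) / 0.78 ≈ +£627 billion.

+£627 billion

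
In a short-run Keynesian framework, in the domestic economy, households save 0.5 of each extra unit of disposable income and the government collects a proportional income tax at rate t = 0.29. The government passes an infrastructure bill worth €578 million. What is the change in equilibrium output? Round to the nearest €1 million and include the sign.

+€896 million

MPC = 1 − MPS = 1 − 0.5 = 0.5.
Government-spending multiplier = 1/(1 − c(1−t)) = 1/(1 − 0.5×0.71) = 1/0.645 ≈ 1.55.
ΔY = k × ΔG = (+€578 million) / 0.645 ≈ +€896 million.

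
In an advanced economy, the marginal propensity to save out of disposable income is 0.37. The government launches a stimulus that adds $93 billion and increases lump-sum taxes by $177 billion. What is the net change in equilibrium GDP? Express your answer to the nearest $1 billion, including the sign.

−$50 billion

MPC = 1 − MPS = 1 − 0.37 = 0.63.
Expenditure multiplier = 1/(1 − MPC) = 1/(1 − 0.63) = 1/0.37 ≈ 2.703.
ΔG contributes k·ΔG = (+$93 billion) / 0.37 ≈ +$251.4 billion.
ΔT of +$177 billion changes first-round spending by −c·ΔT = −$111.51 billion, contributing k·(−c·ΔT) = (−$111.51 billion) / 0.37 ≈ −$301.4 billion.
Net ΔY = k(ΔG − c·ΔT) = (−$18.51 billion) / 0.37 ≈ −$50 billion.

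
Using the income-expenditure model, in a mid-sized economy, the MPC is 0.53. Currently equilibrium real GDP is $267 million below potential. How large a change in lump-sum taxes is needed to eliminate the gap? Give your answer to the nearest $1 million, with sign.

−$237 million

Spending multiplier = 1/(1 − MPC) = 1/(1 − 0.53) = 1/0.47 ≈ 2.128.
Tax multiplier = −c·k = −0.53/0.47 ≈ −1.128. Need ΔY = +$267 million, so ΔT = ΔY/(−c·k) = −(+$267 million) × 0.47 / 0.53 ≈ −$237 million.
The government should cut lump-sum taxes by $237 million.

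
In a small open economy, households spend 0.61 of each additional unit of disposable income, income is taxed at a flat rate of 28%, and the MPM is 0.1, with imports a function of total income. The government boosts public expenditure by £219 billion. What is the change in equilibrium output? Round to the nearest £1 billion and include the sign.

+£331 billion

Spending multiplier = 1/(1 − c(1−t) + m) = 1/(1 − 0.61×0.72 + 0.1) = 1/0.6608 ≈ 1.513.
ΔY = k × ΔG = (+£219 billion) / 0.6608 ≈ +£331 billion.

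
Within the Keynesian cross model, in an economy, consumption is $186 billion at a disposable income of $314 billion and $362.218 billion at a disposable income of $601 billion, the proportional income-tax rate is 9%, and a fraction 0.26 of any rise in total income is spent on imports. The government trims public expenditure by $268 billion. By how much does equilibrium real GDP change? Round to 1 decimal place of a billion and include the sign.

−$382.2 billion

MPC = ΔC/ΔYd = (362.218 − 186)/(601 − 314) = 176.218/287 = 0.614.
Spending multiplier = 1/(1 − c(1−t) + m) = 1/(1 − 0.614×0.91 + 0.26) = 1/0.70126 ≈ 1.426.
ΔY = k × ΔG = (−$268 billion) / 0.70126 ≈ −$382.2 billion.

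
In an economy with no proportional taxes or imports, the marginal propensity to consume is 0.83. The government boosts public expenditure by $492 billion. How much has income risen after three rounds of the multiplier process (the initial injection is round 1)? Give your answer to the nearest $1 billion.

Round 1 adds ΔG = $492 billion; each later round is MPC = 0.83 times the previous.
After 3 rounds: 492 + 408.36 + 338.9388 = ΔG·(1 − c^3)/(1 − c) = 492 × (1 − 0.571787)/0.17 ≈ $1,239 billion.

$1,239 billion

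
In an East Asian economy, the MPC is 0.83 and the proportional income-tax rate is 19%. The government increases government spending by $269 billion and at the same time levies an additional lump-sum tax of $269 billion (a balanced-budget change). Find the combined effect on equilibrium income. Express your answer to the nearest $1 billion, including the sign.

Expenditure multiplier = 1/(1 − c(1−t)) = 1/(1 − 0.83×0.81) = 1/0.3277 ≈ 3.052.
ΔG contributes k·ΔG = (+$269 billion) / 0.3277 ≈ +$820.9 billion.
ΔT of +$269 billion changes first-round spending by −c·ΔT = −$223.27 billion, contributing k·(−c·ΔT) = (−$223.27 billion) / 0.3277 ≈ −$681.3 billion.
Net ΔY = k(ΔG − c·ΔT) = (+$45.73 billion) / 0.3277 ≈ +$140 billion.

+$140 billion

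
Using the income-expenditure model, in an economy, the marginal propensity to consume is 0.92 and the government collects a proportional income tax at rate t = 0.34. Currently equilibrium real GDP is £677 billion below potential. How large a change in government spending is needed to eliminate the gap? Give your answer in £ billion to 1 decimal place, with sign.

+£265.9 billion

Spending multiplier = 1/(1 − c(1−t)) = 1/(1 − 0.92×0.66) = 1/0.3928 ≈ 2.546.
Need ΔY = +£677 billion, so ΔG = ΔY/k = (+£677 billion) × 0.3928 ≈ +£265.9 billion.
The government should increase government spending by £265.9 billion.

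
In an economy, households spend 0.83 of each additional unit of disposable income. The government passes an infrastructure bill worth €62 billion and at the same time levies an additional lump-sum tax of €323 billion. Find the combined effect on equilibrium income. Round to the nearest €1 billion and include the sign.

Expenditure multiplier = 1/(1 − MPC) = 1/(1 − 0.83) = 1/0.17 ≈ 5.882.
ΔG contributes k·ΔG = (+€62 billion) / 0.17 ≈ +€364.7 billion.
ΔT of +€323 billion changes first-round spending by −c·ΔT = −€268.09 billion, contributing k·(−c·ΔT) = (−€268.09 billion) / 0.17 = −€1,577 billion.
Net ΔY = k(ΔG − c·ΔT) = (−€206.09 billion) / 0.17 ≈ −€1,212 billion.

−€1,212 billion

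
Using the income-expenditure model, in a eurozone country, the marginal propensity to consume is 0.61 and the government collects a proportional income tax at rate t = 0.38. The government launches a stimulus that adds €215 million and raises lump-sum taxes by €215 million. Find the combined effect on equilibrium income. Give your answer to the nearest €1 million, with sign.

Expenditure multiplier = 1/(1 − c(1−t)) = 1/(1 − 0.61×0.62) = 1/0.6218 ≈ 1.608.
ΔG contributes k·ΔG = (+€215 million) / 0.6218 ≈ +€345.8 million.
ΔT of +€215 million changes first-round spending by −c·ΔT = −€131.15 million, contributing k·(−c·ΔT) = (−€131.15 million) / 0.6218 ≈ −€210.9 million.
Net ΔY = k(ΔG − c·ΔT) = (+€83.85 million) / 0.6218 ≈ +€135 million.

+€135 million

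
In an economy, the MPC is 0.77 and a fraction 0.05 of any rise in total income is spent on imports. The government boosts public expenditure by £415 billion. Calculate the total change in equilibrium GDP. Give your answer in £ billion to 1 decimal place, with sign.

+£1,482.1 billion

Expenditure multiplier = 1/(1 − c + m) = 1/(1 − 0.77 + 0.05) = 1/0.28 ≈ 3.571.
ΔY = k × ΔG = (+£415 billion) / 0.28 ≈ +£1,482.1 billion.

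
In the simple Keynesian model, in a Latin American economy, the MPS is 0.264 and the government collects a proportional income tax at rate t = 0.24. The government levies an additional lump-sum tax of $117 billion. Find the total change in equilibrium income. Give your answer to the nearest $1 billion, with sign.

MPC = 1 − MPS = 1 − 0.264 = 0.736.
A lump-sum tax change of +$117 billion shifts disposable income by −$117 billion; first-round consumption changes by −c × ΔT = −0.736 × (+$117 billion) = −$86.112 billion.
Expenditure multiplier = 1/(1 − c(1−t)) = 1/(1 − 0.736×0.76) = 1/0.44064 ≈ 2.269.
The tax multiplier is −c × k ≈ −1.67, so ΔY = k × (−c·ΔT) = (−$86.112 billion) / 0.44064 ≈ −$195 billion.

−$195 billion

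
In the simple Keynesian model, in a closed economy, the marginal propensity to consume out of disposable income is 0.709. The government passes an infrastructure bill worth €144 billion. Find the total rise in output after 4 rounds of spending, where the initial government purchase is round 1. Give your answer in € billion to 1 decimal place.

Round 1 adds ΔG = €144 billion; each later round is MPC = 0.709 times the previous.
After 4 rounds: 144 + 102.096 + 72.386064 + 51.321719376 = ΔG·(1 − c^4)/(1 − c) = 144 × (1 − 0.252688187761)/0.291 ≈ €369.8 billion.

€369.8 billion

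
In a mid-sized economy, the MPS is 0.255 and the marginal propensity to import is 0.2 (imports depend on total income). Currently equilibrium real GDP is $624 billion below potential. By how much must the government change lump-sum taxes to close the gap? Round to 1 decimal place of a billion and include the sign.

MPC = 1 − MPS = 1 − 0.255 = 0.745.
Spending multiplier = 1/(1 − c + m) = 1/(1 − 0.745 + 0.2) = 1/0.455 ≈ 2.198.
Tax multiplier = −c·k = −0.745/0.455 ≈ −1.637. Need ΔY = +$624 billion, so ΔT = ΔY/(−c·k) = −(+$624 billion) × 0.455 / 0.745 ≈ −$381.1 billion.
The government should cut lump-sum taxes by $381.1 billion.

−$381.1 billion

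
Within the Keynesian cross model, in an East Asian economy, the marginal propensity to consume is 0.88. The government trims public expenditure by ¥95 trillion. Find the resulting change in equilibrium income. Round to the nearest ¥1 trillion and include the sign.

−¥792 trillion

Government-spending multiplier = 1/(1 − MPC) = 1/(1 − 0.88) = 1/0.12 ≈ 8.333.
ΔY = k × ΔG = (−¥95 trillion) / 0.12 ≈ −¥792 trillion.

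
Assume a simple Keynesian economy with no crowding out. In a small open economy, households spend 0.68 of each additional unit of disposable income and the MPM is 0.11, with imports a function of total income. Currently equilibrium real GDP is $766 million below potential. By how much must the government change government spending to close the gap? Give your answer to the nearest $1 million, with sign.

Spending multiplier = 1/(1 − c + m) = 1/(1 − 0.68 + 0.11) = 1/0.43 ≈ 2.326.
Need ΔY = +$766 million, so ΔG = ΔY/k = (+$766 million) × 0.43 ≈ +$329 million.
The government should increase government spending by $329 million.

+$329 million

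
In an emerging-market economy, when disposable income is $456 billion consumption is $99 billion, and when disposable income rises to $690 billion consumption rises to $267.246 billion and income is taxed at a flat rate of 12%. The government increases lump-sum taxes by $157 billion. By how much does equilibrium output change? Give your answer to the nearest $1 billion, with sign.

−$307 billion

MPC = ΔC/ΔYd = (267.246 − 99)/(690 − 456) = 168.246/234 = 0.719.
A lump-sum tax change of +$157 billion shifts disposable income by −$157 billion; first-round consumption changes by −c × ΔT = −0.719 × (+$157 billion) = −$112.883 billion.
Expenditure multiplier = 1/(1 − c(1−t)) = 1/(1 − 0.719×0.88) = 1/0.36728 ≈ 2.723.
The tax multiplier is −c × k ≈ −1.958, so ΔY = k × (−c·ΔT) = (−$112.883 billion) / 0.36728 ≈ −$307 billion.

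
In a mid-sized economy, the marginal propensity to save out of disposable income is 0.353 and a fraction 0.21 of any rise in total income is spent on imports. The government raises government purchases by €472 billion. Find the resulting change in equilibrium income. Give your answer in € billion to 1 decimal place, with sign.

MPC = 1 − MPS = 1 − 0.353 = 0.647.
Government-spending multiplier = 1/(1 − c + m) = 1/(1 − 0.647 + 0.21) = 1/0.563 ≈ 1.776.
ΔY = k × ΔG = (+€472 billion) / 0.563 ≈ +€838.4 billion.

+€838.4 billion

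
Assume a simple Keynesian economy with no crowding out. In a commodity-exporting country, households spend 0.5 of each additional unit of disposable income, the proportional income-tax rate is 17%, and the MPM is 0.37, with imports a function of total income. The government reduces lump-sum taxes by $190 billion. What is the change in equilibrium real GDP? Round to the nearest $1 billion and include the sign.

A lump-sum tax change of −$190 billion shifts disposable income by +$190 billion; first-round consumption changes by −c × ΔT = −0.5 × (−$190 billion) = +$95 billion.
Expenditure multiplier = 1/(1 − c(1−t) + m) = 1/(1 − 0.5×0.83 + 0.37) = 1/0.955 ≈ 1.047.
The tax multiplier is −c × k ≈ −0.524, so ΔY = k × (−c·ΔT) = (+$95 billion) / 0.955 ≈ +$99 billion.

+$99 billion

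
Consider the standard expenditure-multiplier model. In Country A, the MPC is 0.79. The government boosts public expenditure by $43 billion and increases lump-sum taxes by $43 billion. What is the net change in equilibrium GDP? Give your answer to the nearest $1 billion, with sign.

Expenditure multiplier = 1/(1 − MPC) = 1/(1 − 0.79) = 1/0.21 ≈ 4.762.
ΔG contributes k·ΔG = (+$43 billion) / 0.21 ≈ +$204.8 billion.
ΔT of +$43 billion changes first-round spending by −c·ΔT = −$33.97 billion, contributing k·(−c·ΔT) = (−$33.97 billion) / 0.21 ≈ −$161.8 billion.
With ΔG = ΔT and no other leakages, the balanced-budget multiplier is 1, so ΔY = ΔG = +$43 billion.

+$43 billion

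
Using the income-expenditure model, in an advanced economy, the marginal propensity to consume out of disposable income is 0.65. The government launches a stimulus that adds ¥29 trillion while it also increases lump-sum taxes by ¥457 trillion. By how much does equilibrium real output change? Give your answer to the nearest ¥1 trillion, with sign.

Expenditure multiplier = 1/(1 − MPC) = 1/(1 − 0.65) = 1/0.35 ≈ 2.857.
ΔG contributes k·ΔG = (+¥29 trillion) / 0.35 ≈ +¥82.9 trillion.
ΔT of +¥457 trillion changes first-round spending by −c·ΔT = −¥297.05 trillion, contributing k·(−c·ΔT) = (−¥297.05 trillion) / 0.35 ≈ −¥848.7 trillion.
Net ΔY = k(ΔG − c·ΔT) = (−¥268.05 trillion) / 0.35 ≈ −¥766 trillion.

−¥766 trillion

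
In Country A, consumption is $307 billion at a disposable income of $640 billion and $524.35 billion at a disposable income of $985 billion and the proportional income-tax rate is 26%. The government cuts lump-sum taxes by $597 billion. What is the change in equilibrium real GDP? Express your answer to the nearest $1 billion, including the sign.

MPC = ΔC/ΔYd = (524.35 − 307)/(985 − 640) = 217.35/345 = 0.63.
A lump-sum tax change of −$597 billion shifts disposable income by +$597 billion; first-round consumption changes by −c × ΔT = −0.63 × (−$597 billion) = +$376.11 billion.
Expenditure multiplier = 1/(1 − c(1−t)) = 1/(1 − 0.63×0.74) = 1/0.5338 ≈ 1.873.
The tax multiplier is −c × k ≈ −1.18, so ΔY = k × (−c·ΔT) = (+$376.11 billion) / 0.5338 ≈ +$705 billion.

+$705 billion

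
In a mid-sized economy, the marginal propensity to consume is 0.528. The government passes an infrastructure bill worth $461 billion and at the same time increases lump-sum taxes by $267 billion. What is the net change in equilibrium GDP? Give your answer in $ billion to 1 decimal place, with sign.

+$678.0 billion

Expenditure multiplier = 1/(1 − MPC) = 1/(1 − 0.528) = 1/0.472 ≈ 2.119.
ΔG contributes k·ΔG = (+$461 billion) / 0.472 ≈ +$976.7 billion.
ΔT of +$267 billion changes first-round spending by −c·ΔT = −$140.976 billion, contributing k·(−c·ΔT) = (−$140.976 billion) / 0.472 ≈ −$298.7 billion.
Net ΔY = k(ΔG − c·ΔT) = (+$320.024 billion) / 0.472 ≈ +$678 billion.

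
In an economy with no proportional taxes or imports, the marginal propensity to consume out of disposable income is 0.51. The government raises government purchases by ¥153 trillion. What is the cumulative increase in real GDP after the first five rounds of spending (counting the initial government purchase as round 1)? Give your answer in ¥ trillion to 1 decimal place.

¥301.5 trillion

Round 1 adds ΔG = ¥153 trillion; each later round is MPC = 0.51 times the previous.
After 5 rounds: 153 + 78.03 + 39.7953 + 20.295603 + 10.35075753 = ΔG·(1 − c^5)/(1 − c) = 153 × (1 − 0.0345025251)/0.49 ≈ ¥301.5 trillion.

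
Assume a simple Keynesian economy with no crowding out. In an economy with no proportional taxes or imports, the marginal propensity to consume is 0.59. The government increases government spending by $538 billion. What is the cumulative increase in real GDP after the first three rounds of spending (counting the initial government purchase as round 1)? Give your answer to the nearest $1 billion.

$1,043 billion

Round 1 adds ΔG = $538 billion; each later round is MPC = 0.59 times the previous.
After 3 rounds: 538 + 317.42 + 187.2778 = ΔG·(1 − c^3)/(1 − c) = 538 × (1 − 0.205379)/0.41 ≈ $1,043 billion.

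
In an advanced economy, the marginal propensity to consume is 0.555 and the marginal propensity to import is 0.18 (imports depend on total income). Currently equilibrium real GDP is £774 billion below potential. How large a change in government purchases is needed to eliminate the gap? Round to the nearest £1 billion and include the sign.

Spending multiplier = 1/(1 − c + m) = 1/(1 − 0.555 + 0.18) = 1/0.625 = 1.6.
Need ΔY = +£774 billion, so ΔG = ΔY/k = (+£774 billion) × 0.625 ≈ +£484 billion.
The government should increase government purchases by £484 billion.

+£484 billion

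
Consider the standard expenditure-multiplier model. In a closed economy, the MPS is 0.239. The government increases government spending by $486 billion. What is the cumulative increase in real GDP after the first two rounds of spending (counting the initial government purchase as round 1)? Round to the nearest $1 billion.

$856 billion

MPC = 1 − MPS = 1 − 0.239 = 0.761.
Round 1 adds ΔG = $486 billion; each later round is MPC = 0.761 times the previous.
After 2 rounds: 486 + 369.846 = ΔG·(1 − c^2)/(1 − c) = 486 × (1 − 0.579121)/0.239 ≈ $856 billion.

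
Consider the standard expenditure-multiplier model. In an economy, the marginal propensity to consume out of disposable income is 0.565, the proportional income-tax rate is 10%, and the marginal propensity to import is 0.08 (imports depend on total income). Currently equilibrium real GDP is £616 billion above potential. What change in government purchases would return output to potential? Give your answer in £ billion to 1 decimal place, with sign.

−£352.0 billion

Spending multiplier = 1/(1 − c(1−t) + m) = 1/(1 − 0.565×0.9 + 0.08) = 1/0.5715 ≈ 1.75.
Need ΔY = −£616 billion, so ΔG = ΔY/k = (−£616 billion) × 0.5715 ≈ −£352 billion.
The government should cut government purchases by £352 billion.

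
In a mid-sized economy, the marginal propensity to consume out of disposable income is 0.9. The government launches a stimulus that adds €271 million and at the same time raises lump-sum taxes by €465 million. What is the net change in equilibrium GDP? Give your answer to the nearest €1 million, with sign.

Expenditure multiplier = 1/(1 − MPC) = 1/(1 − 0.9) = 1/0.1 = 10.
ΔG contributes k·ΔG = (+€271 million) / 0.1 = +€2,710 million.
ΔT of +€465 million changes first-round spending by −c·ΔT = −€418.5 million, contributing k·(−c·ΔT) = (−€418.5 million) / 0.1 = −€4,185 million.
Net ΔY = k(ΔG − c·ΔT) = (−€147.5 million) / 0.1 = −€1,475 million.

−€1,475 million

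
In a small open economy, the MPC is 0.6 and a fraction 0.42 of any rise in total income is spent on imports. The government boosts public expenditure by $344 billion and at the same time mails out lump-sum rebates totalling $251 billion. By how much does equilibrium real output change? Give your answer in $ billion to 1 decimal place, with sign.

+$603.2 billion

Expenditure multiplier = 1/(1 − c + m) = 1/(1 − 0.6 + 0.42) = 1/0.82 ≈ 1.22.
ΔG contributes k·ΔG = (+$344 billion) / 0.82 ≈ +$419.5 billion.
ΔT of −$251 billion changes first-round spending by −c·ΔT = +$150.6 billion, contributing k·(−c·ΔT) = (+$150.6 billion) / 0.82 ≈ +$183.7 billion.
Net ΔY = k(ΔG − c·ΔT) = (+$494.6 billion) / 0.82 ≈ +$603.2 billion.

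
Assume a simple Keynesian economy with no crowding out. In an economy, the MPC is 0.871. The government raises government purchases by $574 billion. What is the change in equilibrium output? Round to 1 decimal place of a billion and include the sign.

Expenditure multiplier = 1/(1 − MPC) = 1/(1 − 0.871) = 1/0.129 ≈ 7.752.
ΔY = k × ΔG = (+$574 billion) / 0.129 ≈ +$4,449.6 billion.

+$4,449.6 billion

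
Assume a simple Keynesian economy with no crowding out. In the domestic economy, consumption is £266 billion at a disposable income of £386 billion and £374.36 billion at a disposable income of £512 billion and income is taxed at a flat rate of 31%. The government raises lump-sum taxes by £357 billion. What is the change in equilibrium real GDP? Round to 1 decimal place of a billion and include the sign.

−£755.1 billion

MPC = ΔC/ΔYd = (374.36 − 266)/(512 − 386) = 108.36/126 = 0.86.
A lump-sum tax change of +£357 billion shifts disposable income by −£357 billion; first-round consumption changes by −c × ΔT = −0.86 × (+£357 billion) = −£307.02 billion.
Expenditure multiplier = 1/(1 − c(1−t)) = 1/(1 − 0.86×0.69) = 1/0.4066 ≈ 2.459.
The tax multiplier is −c × k ≈ −2.115, so ΔY = k × (−c·ΔT) = (−£307.02 billion) / 0.4066 ≈ −£755.1 billion.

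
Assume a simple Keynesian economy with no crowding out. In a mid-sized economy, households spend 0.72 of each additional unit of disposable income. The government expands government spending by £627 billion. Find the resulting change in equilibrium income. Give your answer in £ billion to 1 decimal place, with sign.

+£2,239.3 billion

Expenditure multiplier = 1/(1 − MPC) = 1/(1 − 0.72) = 1/0.28 ≈ 3.571.
ΔY = k × ΔG = (+£627 billion) / 0.28 ≈ +£2,239.3 billion.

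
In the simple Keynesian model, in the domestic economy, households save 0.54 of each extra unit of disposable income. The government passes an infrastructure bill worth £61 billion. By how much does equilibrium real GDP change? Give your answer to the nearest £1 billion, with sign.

+£113 billion

MPC = 1 − MPS = 1 − 0.54 = 0.46.
Spending multiplier = 1/(1 − MPC) = 1/(1 − 0.46) = 1/0.54 ≈ 1.852.
ΔY = k × ΔG = (+£61 billion) / 0.54 ≈ +£113 billion.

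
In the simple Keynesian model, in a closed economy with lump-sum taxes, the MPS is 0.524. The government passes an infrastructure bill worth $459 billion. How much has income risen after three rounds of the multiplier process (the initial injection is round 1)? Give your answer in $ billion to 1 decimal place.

MPC = 1 − MPS = 1 − 0.524 = 0.476.
Round 1 adds ΔG = $459 billion; each later round is MPC = 0.476 times the previous.
After 3 rounds: 459 + 218.484 + 103.998384 = ΔG·(1 − c^3)/(1 − c) = 459 × (1 − 0.107850176)/0.524 ≈ $781.5 billion.

$781.5 billion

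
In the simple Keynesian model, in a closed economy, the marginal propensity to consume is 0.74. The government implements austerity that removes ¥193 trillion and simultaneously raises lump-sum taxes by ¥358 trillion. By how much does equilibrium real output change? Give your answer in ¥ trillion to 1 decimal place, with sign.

Expenditure multiplier = 1/(1 − MPC) = 1/(1 − 0.74) = 1/0.26 ≈ 3.846.
ΔG contributes k·ΔG = (−¥193 trillion) / 0.26 ≈ −¥742.3 trillion.
ΔT of +¥358 trillion changes first-round spending by −c·ΔT = −¥264.92 trillion, contributing k·(−c·ΔT) = (−¥264.92 trillion) / 0.26 ≈ −¥1,018.9 trillion.
Net ΔY = k(ΔG − c·ΔT) = (−¥457.92 trillion) / 0.26 ≈ −¥1,761.2 trillion.

−¥1,761.2 trillion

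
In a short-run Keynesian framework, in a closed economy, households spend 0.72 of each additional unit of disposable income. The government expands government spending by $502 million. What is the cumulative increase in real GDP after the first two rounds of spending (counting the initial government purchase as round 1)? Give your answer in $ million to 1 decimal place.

$863.4 million

Round 1 adds ΔG = $502 million; each later round is MPC = 0.72 times the previous.
After 2 rounds: 502 + 361.44 = ΔG·(1 − c^2)/(1 − c) = 502 × (1 − 0.5184)/0.28 ≈ $863.4 million.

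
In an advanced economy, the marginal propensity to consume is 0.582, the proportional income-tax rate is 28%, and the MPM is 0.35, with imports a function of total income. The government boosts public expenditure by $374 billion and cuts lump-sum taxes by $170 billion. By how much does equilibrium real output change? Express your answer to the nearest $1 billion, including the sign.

Expenditure multiplier = 1/(1 − c(1−t) + m) = 1/(1 − 0.582×0.72 + 0.35) = 1/0.93096 ≈ 1.074.
ΔG contributes k·ΔG = (+$374 billion) / 0.93096 ≈ +$401.7 billion.
ΔT of −$170 billion changes first-round spending by −c·ΔT = +$98.94 billion, contributing k·(−c·ΔT) = (+$98.94 billion) / 0.93096 ≈ +$106.3 billion.
Net ΔY = k(ΔG − c·ΔT) = (+$472.94 billion) / 0.93096 ≈ +$508 billion.

+$508 billion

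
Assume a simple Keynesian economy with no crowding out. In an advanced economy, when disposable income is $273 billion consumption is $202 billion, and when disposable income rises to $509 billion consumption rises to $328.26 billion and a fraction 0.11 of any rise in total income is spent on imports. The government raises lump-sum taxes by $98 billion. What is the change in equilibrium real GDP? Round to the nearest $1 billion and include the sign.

MPC = ΔC/ΔYd = (328.26 − 202)/(509 − 273) = 126.26/236 = 0.535.
A lump-sum tax change of +$98 billion shifts disposable income by −$98 billion; first-round consumption changes by −c × ΔT = −0.535 × (+$98 billion) = −$52.43 billion.
Expenditure multiplier = 1/(1 − c + m) = 1/(1 − 0.535 + 0.11) = 1/0.575 ≈ 1.739.
The tax multiplier is −c × k ≈ −0.93, so ΔY = k × (−c·ΔT) = (−$52.43 billion) / 0.575 ≈ −$91 billion.

−$91 billion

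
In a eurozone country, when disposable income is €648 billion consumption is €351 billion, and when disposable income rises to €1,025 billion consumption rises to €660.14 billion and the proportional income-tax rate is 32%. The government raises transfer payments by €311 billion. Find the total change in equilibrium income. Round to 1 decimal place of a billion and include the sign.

+€576.4 billion

MPC = ΔC/ΔYd = (660.14 − 351)/(1,025 − 648) = 309.14/377 = 0.82.
The transfer change shifts disposable income by +€311 billion, so first-round consumption changes by c·ΔTR = 0.82 × (+€311 billion) = +€255.02 billion.
Expenditure multiplier = 1/(1 − c(1−t)) = 1/(1 − 0.82×0.68) = 1/0.4424 ≈ 2.26.
The transfer multiplier is c × k ≈ 1.854, so ΔY = k × (c·ΔTR) = (+€255.02 billion) / 0.4424 ≈ +€576.4 billion.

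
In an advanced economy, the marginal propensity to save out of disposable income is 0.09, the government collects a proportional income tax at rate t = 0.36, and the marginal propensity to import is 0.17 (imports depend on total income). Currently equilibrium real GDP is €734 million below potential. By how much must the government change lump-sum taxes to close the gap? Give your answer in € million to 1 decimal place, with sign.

MPC = 1 − MPS = 1 − 0.09 = 0.91.
Spending multiplier = 1/(1 − c(1−t) + m) = 1/(1 − 0.91×0.64 + 0.17) = 1/0.5876 ≈ 1.702.
Tax multiplier = −c·k = −0.91/0.5876 ≈ −1.549. Need ΔY = +€734 million, so ΔT = ΔY/(−c·k) = −(+€734 million) × 0.5876 / 0.91 ≈ −€474 million.
The government should cut lump-sum taxes by €474 million.

−€474.0 million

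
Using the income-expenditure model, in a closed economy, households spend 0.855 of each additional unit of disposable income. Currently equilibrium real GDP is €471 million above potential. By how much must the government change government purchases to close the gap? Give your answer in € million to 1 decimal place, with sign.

−€68.3 million

Spending multiplier = 1/(1 − MPC) = 1/(1 − 0.855) = 1/0.145 ≈ 6.897.
Need ΔY = −€471 million, so ΔG = ΔY/k = (−€471 million) × 0.145 ≈ −€68.3 million.
The government should cut government purchases by €68.3 million.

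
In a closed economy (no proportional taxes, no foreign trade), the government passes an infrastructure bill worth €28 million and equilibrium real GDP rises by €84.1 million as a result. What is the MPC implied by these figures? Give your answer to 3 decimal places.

Implied spending multiplier k = ΔY/ΔG = 84.1/28 ≈ 3.0036.
Since k = 1/(1 − MPC), MPC = 1 − 1/k = 1 − ΔG/ΔY = 1 − 28/84.1 ≈ 0.667.

0.667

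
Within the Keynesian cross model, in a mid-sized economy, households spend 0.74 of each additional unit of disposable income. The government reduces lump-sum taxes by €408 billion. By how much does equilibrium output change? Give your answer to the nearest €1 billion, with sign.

+€1,161 billion

A lump-sum tax change of −€408 billion shifts disposable income by +€408 billion; first-round consumption changes by −c × ΔT = −0.74 × (−€408 billion) = +€301.92 billion.
Expenditure multiplier = 1/(1 − MPC) = 1/(1 − 0.74) = 1/0.26 ≈ 3.846.
The tax multiplier is −c × k ≈ −2.846, so ΔY = k × (−c·ΔT) = (+€301.92 billion) / 0.26 ≈ +€1,161 billion.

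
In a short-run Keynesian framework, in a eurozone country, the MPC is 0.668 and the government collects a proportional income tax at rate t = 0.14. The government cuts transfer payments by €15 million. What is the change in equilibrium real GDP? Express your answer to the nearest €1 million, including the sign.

−€24 million

The transfer change shifts disposable income by −€15 million, so first-round consumption changes by c·ΔTR = 0.668 × (−€15 million) = −€10.02 million.
Expenditure multiplier = 1/(1 − c(1−t)) = 1/(1 − 0.668×0.86) = 1/0.42552 ≈ 2.35.
The transfer multiplier is c × k ≈ 1.57, so ΔY = k × (c·ΔTR) = (−€10.02 million) / 0.42552 ≈ −€24 million.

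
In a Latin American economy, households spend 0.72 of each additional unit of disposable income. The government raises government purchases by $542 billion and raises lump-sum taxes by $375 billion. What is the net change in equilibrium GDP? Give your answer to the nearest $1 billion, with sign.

Expenditure multiplier = 1/(1 − MPC) = 1/(1 − 0.72) = 1/0.28 ≈ 3.571.
ΔG contributes k·ΔG = (+$542 billion) / 0.28 ≈ +$1,935.7 billion.
ΔT of +$375 billion changes first-round spending by −c·ΔT = −$270 billion, contributing k·(−c·ΔT) = (−$270 billion) / 0.28 ≈ −$964.3 billion.
Net ΔY = k(ΔG − c·ΔT) = (+$272 billion) / 0.28 ≈ +$971 billion.

+$971 billion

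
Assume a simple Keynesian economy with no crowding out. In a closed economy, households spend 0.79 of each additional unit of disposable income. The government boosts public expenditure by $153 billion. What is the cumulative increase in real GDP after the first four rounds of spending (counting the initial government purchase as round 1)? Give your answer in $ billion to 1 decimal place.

$444.8 billion

Round 1 adds ΔG = $153 billion; each later round is MPC = 0.79 times the previous.
After 4 rounds: 153 + 120.87 + 95.4873 + 75.434967 = ΔG·(1 − c^4)/(1 − c) = 153 × (1 − 0.38950081)/0.21 ≈ $444.8 billion.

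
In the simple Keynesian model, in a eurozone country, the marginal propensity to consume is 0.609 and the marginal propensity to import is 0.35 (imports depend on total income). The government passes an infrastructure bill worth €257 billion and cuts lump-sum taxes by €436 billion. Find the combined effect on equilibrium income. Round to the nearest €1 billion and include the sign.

+€705 billion

Expenditure multiplier = 1/(1 − c + m) = 1/(1 − 0.609 + 0.35) = 1/0.741 ≈ 1.35.
ΔG contributes k·ΔG = (+€257 billion) / 0.741 ≈ +€346.8 billion.
ΔT of −€436 billion changes first-round spending by −c·ΔT = +€265.524 billion, contributing k·(−c·ΔT) = (+€265.524 billion) / 0.741 ≈ +€358.3 billion.
Net ΔY = k(ΔG − c·ΔT) = (+€522.524 billion) / 0.741 ≈ +€705 billion.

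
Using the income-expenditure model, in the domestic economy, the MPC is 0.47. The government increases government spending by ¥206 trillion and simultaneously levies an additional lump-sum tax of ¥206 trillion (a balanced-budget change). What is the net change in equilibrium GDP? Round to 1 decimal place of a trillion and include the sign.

+¥206.0 trillion

Expenditure multiplier = 1/(1 − MPC) = 1/(1 − 0.47) = 1/0.53 ≈ 1.887.
ΔG contributes k·ΔG = (+¥206 trillion) / 0.53 ≈ +¥388.7 trillion.
ΔT of +¥206 trillion changes first-round spending by −c·ΔT = −¥96.82 trillion, contributing k·(−c·ΔT) = (−¥96.82 trillion) / 0.53 ≈ −¥182.7 trillion.
With ΔG = ΔT and no other leakages, the balanced-budget multiplier is 1, so ΔY = ΔG = +¥206 trillion.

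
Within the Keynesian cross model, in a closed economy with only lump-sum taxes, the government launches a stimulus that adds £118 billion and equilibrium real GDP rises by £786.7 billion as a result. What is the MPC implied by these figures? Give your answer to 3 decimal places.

Implied spending multiplier k = ΔY/ΔG = 786.7/118 ≈ 6.6669.
Since k = 1/(1 − MPC), MPC = 1 − 1/k = 1 − ΔG/ΔY = 1 − 118/786.7 ≈ 0.850.

0.850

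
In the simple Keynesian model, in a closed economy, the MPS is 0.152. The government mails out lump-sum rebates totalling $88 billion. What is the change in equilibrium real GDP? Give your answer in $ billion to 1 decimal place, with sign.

+$490.9 billion

MPC = 1 − MPS = 1 − 0.152 = 0.848.
A lump-sum tax change of −$88 billion shifts disposable income by +$88 billion; first-round consumption changes by −c × ΔT = −0.848 × (−$88 billion) = +$74.624 billion.
Expenditure multiplier = 1/(1 − MPC) = 1/(1 − 0.848) = 1/0.152 ≈ 6.579.
The tax multiplier is −c × k ≈ −5.579, so ΔY = k × (−c·ΔT) = (+$74.624 billion) / 0.152 ≈ +$490.9 billion.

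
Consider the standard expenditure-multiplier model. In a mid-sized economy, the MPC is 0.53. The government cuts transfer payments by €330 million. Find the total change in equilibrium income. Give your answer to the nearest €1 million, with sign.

The transfer change shifts disposable income by −€330 million, so first-round consumption changes by c·ΔTR = 0.53 × (−€330 million) = −€174.9 million.
Expenditure multiplier = 1/(1 − MPC) = 1/(1 − 0.53) = 1/0.47 ≈ 2.128.
The transfer multiplier is c × k ≈ 1.128, so ΔY = k × (c·ΔTR) = (−€174.9 million) / 0.47 ≈ −€372 million.

−€372 million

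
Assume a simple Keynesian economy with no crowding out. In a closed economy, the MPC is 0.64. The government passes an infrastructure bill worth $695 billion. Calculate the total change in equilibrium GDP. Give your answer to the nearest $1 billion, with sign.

+$1,931 billion

Expenditure multiplier = 1/(1 − MPC) = 1/(1 − 0.64) = 1/0.36 ≈ 2.778.
ΔY = k × ΔG = (+$695 billion) / 0.36 ≈ +$1,931 billion.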